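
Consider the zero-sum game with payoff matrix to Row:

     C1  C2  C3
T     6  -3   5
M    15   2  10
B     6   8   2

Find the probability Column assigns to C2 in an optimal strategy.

Row minima: T → -3, M → 2, B → 2; maximin = 2.
Column maxima: C1 → 15, C2 → 8, C3 → 10; minimax = 8.
2 ≠ 8, so there is no saddle point; optimal play is mixed.
T is strictly dominated by M, so Row never plays it.
C1 is strictly dominated by C3 (it gives Row strictly more in every row), so Column never plays it.
On the remaining 2×2 (M, B vs C2, C3):
Let Row play M with probability p. Expected payoff against C2: 2p + 8(1−p) = −6p + 8; against C3: 10p + 2(1−p) = 8p + 2.
Setting these equal: −6p + 8 = 8p + 2 ⇒ −14p = -6 ⇒ p = 3/7, and the value is (-6)·(3/7) + 8 = 38/7.
For Column: with q = P(C2), equating M's and B's payoffs gives −8q + 10 = 6q + 2 ⇒ q = 4/7.

4/7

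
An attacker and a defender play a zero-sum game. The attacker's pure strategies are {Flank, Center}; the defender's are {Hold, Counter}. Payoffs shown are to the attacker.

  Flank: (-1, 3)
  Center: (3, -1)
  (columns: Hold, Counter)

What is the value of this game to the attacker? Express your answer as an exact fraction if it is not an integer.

1

Row minima: Flank → -1, Center → -1; maximin = -1.
Column maxima: Hold → 3, Counter → 3; minimax = 3.
-1 ≠ 3, so there is no saddle point; optimal play is mixed.
Let the attacker play Flank with probability p. Expected payoff against Hold: (-1)p + 3(1−p) = −4p + 3; against Counter: 3p + (-1)(1−p) = 4p − 1.
Setting these equal: −4p + 3 = 4p − 1 ⇒ −8p = -4 ⇒ p = 1/2, and the value is (-4)·(1/2) + 3 = 1.
For the defender: with q = P(Hold), equating Flank's and Center's payoffs gives −4q + 3 = 4q − 1 ⇒ q = 1/2.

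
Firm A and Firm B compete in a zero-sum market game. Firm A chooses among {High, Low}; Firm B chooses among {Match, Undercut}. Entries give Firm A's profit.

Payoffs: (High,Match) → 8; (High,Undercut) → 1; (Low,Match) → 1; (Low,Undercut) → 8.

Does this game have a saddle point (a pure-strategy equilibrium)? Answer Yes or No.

Row minima: High → 1, Low → 1; maximin = 1.
Column maxima: Match → 8, Undercut → 8; minimax = 8.
1 ≠ 8, so no pure-strategy equilibrium exists.

No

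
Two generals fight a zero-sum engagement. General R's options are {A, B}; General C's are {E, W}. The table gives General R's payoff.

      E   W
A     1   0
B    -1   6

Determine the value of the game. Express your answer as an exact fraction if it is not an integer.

Row minima: A → 0, B → -1; maximin = 0.
Column maxima: E → 1, W → 6; minimax = 1.
0 ≠ 1, so there is no saddle point; optimal play is mixed.
Let General R play A with probability p. Expected payoff against E: 1p + (-1)(1−p) = 2p − 1; against W: 0p + 6(1−p) = −6p + 6.
Setting these equal: 2p − 1 = −6p + 6 ⇒ 8p = 7 ⇒ p = 7/8, and the value is (2)·(7/8) − 1 = 3/4.
For General C: with q = P(E), equating A's and B's payoffs gives q = −7q + 6 ⇒ q = 3/4.

3/4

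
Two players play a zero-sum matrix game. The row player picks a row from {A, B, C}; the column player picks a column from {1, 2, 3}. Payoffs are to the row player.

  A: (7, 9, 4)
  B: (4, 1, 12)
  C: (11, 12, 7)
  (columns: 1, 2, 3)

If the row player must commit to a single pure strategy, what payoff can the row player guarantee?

Row minima: A → 4, B → 1, C → 7.
The best of these is 7.

7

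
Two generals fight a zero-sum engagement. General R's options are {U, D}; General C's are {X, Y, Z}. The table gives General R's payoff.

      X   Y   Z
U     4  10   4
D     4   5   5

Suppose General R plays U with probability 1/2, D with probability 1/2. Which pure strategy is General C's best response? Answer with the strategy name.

If General C plays X, General R's expected payoff is (1/2)·4 + (1/2)·4 = 4.
If General C plays Y, General R's expected payoff is (1/2)·10 + (1/2)·5 = 15/2.
If General C plays Z, General R's expected payoff is (1/2)·4 + (1/2)·5 = 9/2.
General C minimizes General R's payoff; the smallest is 4, so the best response is X.

X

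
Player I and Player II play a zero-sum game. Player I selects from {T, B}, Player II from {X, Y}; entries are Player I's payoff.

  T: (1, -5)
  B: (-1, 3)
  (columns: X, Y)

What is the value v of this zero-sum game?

-1/5

Row minima: T → -5, B → -1; maximin = -1.
Column maxima: X → 1, Y → 3; minimax = 1.
-1 ≠ 1, so there is no saddle point; optimal play is mixed.
Let Player I play T with probability p. Expected payoff against X: 1p + (-1)(1−p) = 2p − 1; against Y: (-5)p + 3(1−p) = −8p + 3.
Setting these equal: 2p − 1 = −8p + 3 ⇒ 10p = 4 ⇒ p = 2/5, and the value is (2)·(2/5) − 1 = -1/5.
For Player II: with q = P(X), equating T's and B's payoffs gives 6q − 5 = −4q + 3 ⇒ q = 4/5.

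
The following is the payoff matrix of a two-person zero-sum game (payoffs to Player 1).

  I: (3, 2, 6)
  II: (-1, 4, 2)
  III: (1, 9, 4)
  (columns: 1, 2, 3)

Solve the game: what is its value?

Row minima: I → 2, II → -1, III → 1; maximin = 2.
Column maxima: 1 → 3, 2 → 9, 3 → 6; minimax = 3.
2 ≠ 3, so there is no saddle point; optimal play is mixed.
II is strictly dominated by III, so Player 1 never plays it.
3 is strictly dominated by 1 (it gives Player 1 strictly more in every row), so Player 2 never plays it.
On the remaining 2×2 (I, III vs 1, 2):
Let Player 1 play I with probability p. Expected payoff against 1: 3p + 1(1−p) = 2p + 1; against 2: 2p + 9(1−p) = −7p + 9.
Setting these equal: 2p + 1 = −7p + 9 ⇒ 9p = 8 ⇒ p = 8/9, and the value is (2)·(8/9) + 1 = 25/9.
For Player 2: with q = P(1), equating I's and III's payoffs gives q + 2 = −8q + 9 ⇒ q = 7/9.

25/9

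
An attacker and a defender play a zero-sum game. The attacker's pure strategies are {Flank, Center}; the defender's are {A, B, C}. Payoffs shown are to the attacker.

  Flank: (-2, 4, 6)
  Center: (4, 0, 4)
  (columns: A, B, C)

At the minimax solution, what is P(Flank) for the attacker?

2/5

Row minima: Flank → -2, Center → 0; maximin = 0.
Column maxima: A → 4, B → 4, C → 6; minimax = 4.
0 ≠ 4, so there is no saddle point; optimal play is mixed.
C is strictly dominated by B (it gives the attacker strictly more in every row), so the defender never plays it.
On the remaining 2×2 (Flank, Center vs A, B):
Let the attacker play Flank with probability p. Expected payoff against A: (-2)p + 4(1−p) = −6p + 4; against B: 4p + 0(1−p) = 4p.
Setting these equal: −6p + 4 = 4p ⇒ −10p = -4 ⇒ p = 2/5, and the value is (-6)·(2/5) + 4 = 8/5.
For the defender: with q = P(A), equating Flank's and Center's payoffs gives −6q + 4 = 4q ⇒ q = 2/5.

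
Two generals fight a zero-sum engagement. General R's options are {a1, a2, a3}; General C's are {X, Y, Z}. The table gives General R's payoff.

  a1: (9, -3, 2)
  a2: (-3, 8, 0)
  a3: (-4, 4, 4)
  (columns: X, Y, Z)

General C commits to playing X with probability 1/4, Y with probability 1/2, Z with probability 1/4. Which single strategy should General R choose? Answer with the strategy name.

a2

Expected payoff of a1: (1/4)·9 + (1/2)·(-3) + (1/4)·2 = 5/4.
Expected payoff of a2: (1/4)·(-3) + (1/2)·8 + (1/4)·0 = 13/4.
Expected payoff of a3: (1/4)·(-4) + (1/2)·4 + (1/4)·4 = 2.
The largest is 13/4, so General R's best response is a2.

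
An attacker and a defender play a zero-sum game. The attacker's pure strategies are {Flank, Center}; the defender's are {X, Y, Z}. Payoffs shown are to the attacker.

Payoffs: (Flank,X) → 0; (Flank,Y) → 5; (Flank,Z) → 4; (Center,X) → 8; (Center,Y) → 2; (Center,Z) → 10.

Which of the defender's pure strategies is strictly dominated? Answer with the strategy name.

X holds the attacker's payoff strictly below Z in every row: 0 < 4, 8 < 10.
So Z is strictly dominated for the defender.

Z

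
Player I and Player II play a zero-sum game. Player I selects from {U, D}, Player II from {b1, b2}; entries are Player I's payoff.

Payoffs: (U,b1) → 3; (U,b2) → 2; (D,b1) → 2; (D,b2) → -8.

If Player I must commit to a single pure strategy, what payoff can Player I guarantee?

Row minima: U → 2, D → -8.
The best of these is 2.

2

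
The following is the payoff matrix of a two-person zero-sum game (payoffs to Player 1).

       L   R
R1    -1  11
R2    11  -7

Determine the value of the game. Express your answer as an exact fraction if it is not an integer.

Row minima: R1 → -1, R2 → -7; maximin = -1.
Column maxima: L → 11, R → 11; minimax = 11.
-1 ≠ 11, so there is no saddle point; optimal play is mixed.
Let Player 1 play R1 with probability p. Expected payoff against L: (-1)p + 11(1−p) = −12p + 11; against R: 11p + (-7)(1−p) = 18p − 7.
Setting these equal: −12p + 11 = 18p − 7 ⇒ −30p = -18 ⇒ p = 3/5, and the value is (-12)·(3/5) + 11 = 19/5.
For Player 2: with q = P(L), equating R1's and R2's payoffs gives −12q + 11 = 18q − 7 ⇒ q = 3/5.

19/5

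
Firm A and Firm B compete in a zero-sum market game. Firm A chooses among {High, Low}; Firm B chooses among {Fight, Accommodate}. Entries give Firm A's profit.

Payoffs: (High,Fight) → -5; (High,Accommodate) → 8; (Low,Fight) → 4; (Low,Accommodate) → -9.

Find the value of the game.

Row minima: High → -5, Low → -9; maximin = -5.
Column maxima: Fight → 4, Accommodate → 8; minimax = 4.
-5 ≠ 4, so there is no saddle point; optimal play is mixed.
Let Firm A play High with probability p. Expected payoff against Fight: (-5)p + 4(1−p) = −9p + 4; against Accommodate: 8p + (-9)(1−p) = 17p − 9.
Setting these equal: −9p + 4 = 17p − 9 ⇒ −26p = -13 ⇒ p = 1/2, and the value is (-9)·(1/2) + 4 = -1/2.
For Firm B: with q = P(Fight), equating High's and Low's payoffs gives −13q + 8 = 13q − 9 ⇒ q = 17/26.

-1/2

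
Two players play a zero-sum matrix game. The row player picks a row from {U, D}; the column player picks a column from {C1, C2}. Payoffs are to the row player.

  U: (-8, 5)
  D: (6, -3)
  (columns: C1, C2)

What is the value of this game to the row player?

3/11

Row minima: U → -8, D → -3; maximin = -3.
Column maxima: C1 → 6, C2 → 5; minimax = 5.
-3 ≠ 5, so there is no saddle point; optimal play is mixed.
Let the row player play U with probability p. Expected payoff against C1: (-8)p + 6(1−p) = −14p + 6; against C2: 5p + (-3)(1−p) = 8p − 3.
Setting these equal: −14p + 6 = 8p − 3 ⇒ −22p = -9 ⇒ p = 9/22, and the value is (-14)·(9/22) + 6 = 3/11.
For the column player: with q = P(C1), equating U's and D's payoffs gives −13q + 5 = 9q − 3 ⇒ q = 4/11.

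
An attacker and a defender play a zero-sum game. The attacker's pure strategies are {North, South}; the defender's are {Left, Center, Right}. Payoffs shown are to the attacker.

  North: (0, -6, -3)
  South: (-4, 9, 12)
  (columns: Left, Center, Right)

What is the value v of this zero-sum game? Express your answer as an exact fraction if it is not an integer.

Row minima: North → -6, South → -4; maximin = -4.
Column maxima: Left → 0, Center → 9, Right → 12; minimax = 0.
-4 ≠ 0, so there is no saddle point; optimal play is mixed.
Right is strictly dominated by Center (it gives the attacker strictly more in every row), so the defender never plays it.
On the remaining 2×2 (North, South vs Left, Center):
Let the attacker play North with probability p. Expected payoff against Left: 0p + (-4)(1−p) = 4p − 4; against Center: (-6)p + 9(1−p) = −15p + 9.
Setting these equal: 4p − 4 = −15p + 9 ⇒ 19p = 13 ⇒ p = 13/19, and the value is (4)·(13/19) − 4 = -24/19.
For the defender: with q = P(Left), equating North's and South's payoffs gives 6q − 6 = −13q + 9 ⇒ q = 15/19.

-24/19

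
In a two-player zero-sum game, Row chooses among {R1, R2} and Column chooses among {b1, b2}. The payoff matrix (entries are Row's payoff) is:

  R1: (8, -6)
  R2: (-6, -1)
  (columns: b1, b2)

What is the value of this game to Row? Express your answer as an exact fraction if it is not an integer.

-44/19

Row minima: R1 → -6, R2 → -6; maximin = -6.
Column maxima: b1 → 8, b2 → -1; minimax = -1.
-6 ≠ -1, so there is no saddle point; optimal play is mixed.
Let Row play R1 with probability p. Expected payoff against b1: 8p + (-6)(1−p) = 14p − 6; against b2: (-6)p + (-1)(1−p) = −5p − 1.
Setting these equal: 14p − 6 = −5p − 1 ⇒ 19p = 5 ⇒ p = 5/19, and the value is (14)·(5/19) − 6 = -44/19.
For Column: with q = P(b1), equating R1's and R2's payoffs gives 14q − 6 = −5q − 1 ⇒ q = 5/19.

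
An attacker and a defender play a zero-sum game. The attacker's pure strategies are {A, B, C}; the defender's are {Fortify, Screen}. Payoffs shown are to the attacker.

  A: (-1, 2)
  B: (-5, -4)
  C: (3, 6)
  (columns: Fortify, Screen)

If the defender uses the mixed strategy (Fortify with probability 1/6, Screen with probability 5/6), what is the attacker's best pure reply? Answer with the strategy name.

Expected payoff of A: (1/6)·(-1) + (5/6)·2 = 3/2.
Expected payoff of B: (1/6)·(-5) + (5/6)·(-4) = -25/6.
Expected payoff of C: (1/6)·3 + (5/6)·6 = 11/2.
The largest is 11/2, so the attacker's best response is C.

C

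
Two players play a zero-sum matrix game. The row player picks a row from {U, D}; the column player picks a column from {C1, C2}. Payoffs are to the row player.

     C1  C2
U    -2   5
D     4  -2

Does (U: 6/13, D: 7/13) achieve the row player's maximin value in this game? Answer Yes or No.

Against C1 this mix gives (6/13)·(-2) + (7/13)·4 = 16/13.
Against C2 this mix gives (6/13)·5 + (7/13)·(-2) = 16/13.
All of the column player's active replies (C1, C2) yield 16/13, and no column does worse for the row player. The mix makes the column player indifferent and guarantees 16/13, so it is optimal.

Yes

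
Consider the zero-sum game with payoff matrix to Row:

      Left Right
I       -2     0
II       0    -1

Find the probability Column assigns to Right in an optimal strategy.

2/3

Row minima: I → -2, II → -1; maximin = -1.
Column maxima: Left → 0, Right → 0; minimax = 0.
-1 ≠ 0, so there is no saddle point; optimal play is mixed.
Let Row play I with probability p. Expected payoff against Left: (-2)p + 0(1−p) = −2p; against Right: 0p + (-1)(1−p) = p − 1.
Setting these equal: −2p = p − 1 ⇒ −3p = -1 ⇒ p = 1/3, and the value is (-2)·(1/3) = -2/3.
For Column: with q = P(Left), equating I's and II's payoffs gives −2q = q − 1 ⇒ q = 1/3.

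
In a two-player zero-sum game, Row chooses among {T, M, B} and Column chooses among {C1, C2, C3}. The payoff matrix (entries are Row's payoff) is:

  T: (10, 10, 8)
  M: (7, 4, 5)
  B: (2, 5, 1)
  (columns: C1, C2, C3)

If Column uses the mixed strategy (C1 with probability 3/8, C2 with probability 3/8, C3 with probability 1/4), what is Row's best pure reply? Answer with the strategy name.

Expected payoff of T: (3/8)·10 + (3/8)·10 + (1/4)·8 = 19/2.
Expected payoff of M: (3/8)·7 + (3/8)·4 + (1/4)·5 = 43/8.
Expected payoff of B: (3/8)·2 + (3/8)·5 + (1/4)·1 = 23/8.
The largest is 19/2, so Row's best response is T.

T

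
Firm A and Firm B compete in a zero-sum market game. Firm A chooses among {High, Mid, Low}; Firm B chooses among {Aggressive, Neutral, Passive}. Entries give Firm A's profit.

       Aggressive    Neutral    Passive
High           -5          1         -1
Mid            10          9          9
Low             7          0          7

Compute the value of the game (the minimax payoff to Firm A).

Row minima: High → -5, Mid → 9, Low → 0; maximin = 9.
Column maxima: Aggressive → 10, Neutral → 9, Passive → 9; minimax = 9.
Since maximin = minimax = 9, there is a saddle point and the value is 9.

9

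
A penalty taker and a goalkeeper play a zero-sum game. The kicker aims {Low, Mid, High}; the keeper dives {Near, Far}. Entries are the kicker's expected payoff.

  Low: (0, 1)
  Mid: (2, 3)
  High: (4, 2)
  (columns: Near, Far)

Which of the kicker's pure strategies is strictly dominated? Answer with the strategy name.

Mid gives a strictly higher payoff than Low against every column: 2 > 0, 3 > 1.
So Low is strictly dominated and the kicker never plays it.

Low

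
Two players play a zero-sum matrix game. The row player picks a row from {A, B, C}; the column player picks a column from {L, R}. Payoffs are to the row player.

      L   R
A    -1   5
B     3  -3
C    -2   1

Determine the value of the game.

Row minima: A → -1, B → -3, C → -2; maximin = -1.
Column maxima: L → 3, R → 5; minimax = 3.
-1 ≠ 3, so there is no saddle point; optimal play is mixed.
C is strictly dominated by A, so the row player never plays it.
On the remaining 2×2 (A, B vs L, R):
Let the row player play A with probability p. Expected payoff against L: (-1)p + 3(1−p) = −4p + 3; against R: 5p + (-3)(1−p) = 8p − 3.
Setting these equal: −4p + 3 = 8p − 3 ⇒ −12p = -6 ⇒ p = 1/2, and the value is (-4)·(1/2) + 3 = 1.
For the column player: with q = P(L), equating A's and B's payoffs gives −6q + 5 = 6q − 3 ⇒ q = 2/3.

1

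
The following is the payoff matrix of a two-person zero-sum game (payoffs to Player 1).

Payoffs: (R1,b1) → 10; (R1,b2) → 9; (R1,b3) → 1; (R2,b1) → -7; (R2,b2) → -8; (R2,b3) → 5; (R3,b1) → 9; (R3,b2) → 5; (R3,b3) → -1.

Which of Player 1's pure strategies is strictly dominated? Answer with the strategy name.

R3

R1 gives a strictly higher payoff than R3 against every column: 10 > 9, 9 > 5, 1 > -1.
So R3 is strictly dominated and Player 1 never plays it.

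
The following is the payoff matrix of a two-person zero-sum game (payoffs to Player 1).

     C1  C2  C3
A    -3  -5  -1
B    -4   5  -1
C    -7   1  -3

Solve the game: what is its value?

Row minima: A → -5, B → -4, C → -7; maximin = -4.
Column maxima: C1 → -3, C2 → 5, C3 → -1; minimax = -3.
-4 ≠ -3, so there is no saddle point; optimal play is mixed.
C is strictly dominated by B, so Player 1 never plays it.
C3 is strictly dominated by C1 (it gives Player 1 strictly more in every row), so Player 2 never plays it.
On the remaining 2×2 (A, B vs C1, C2):
Let Player 1 play A with probability p. Expected payoff against C1: (-3)p + (-4)(1−p) = p − 4; against C2: (-5)p + 5(1−p) = −10p + 5.
Setting these equal: p − 4 = −10p + 5 ⇒ 11p = 9 ⇒ p = 9/11, and the value is (1)·(9/11) − 4 = -35/11.
For Player 2: with q = P(C1), equating A's and B's payoffs gives 2q − 5 = −9q + 5 ⇒ q = 10/11.

-35/11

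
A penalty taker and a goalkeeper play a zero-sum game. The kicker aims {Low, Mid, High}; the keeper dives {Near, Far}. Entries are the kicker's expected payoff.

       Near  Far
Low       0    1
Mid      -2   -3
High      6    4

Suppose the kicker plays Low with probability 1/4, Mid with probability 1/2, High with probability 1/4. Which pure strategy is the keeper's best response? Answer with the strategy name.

Far

If the keeper plays Near, the kicker's expected payoff is (1/4)·0 + (1/2)·(-2) + (1/4)·6 = 1/2.
If the keeper plays Far, the kicker's expected payoff is (1/4)·1 + (1/2)·(-3) + (1/4)·4 = -1/4.
The keeper minimizes the kicker's payoff; the smallest is -1/4, so the best response is Far.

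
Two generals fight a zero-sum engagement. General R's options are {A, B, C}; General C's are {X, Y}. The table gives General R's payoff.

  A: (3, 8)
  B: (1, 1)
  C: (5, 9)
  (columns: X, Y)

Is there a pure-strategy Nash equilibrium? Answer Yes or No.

Row minima: A → 3, B → 1, C → 5; maximin = 5.
Column maxima: X → 5, Y → 9; minimax = 5.
maximin = minimax = 5, so a saddle point exists.

Yes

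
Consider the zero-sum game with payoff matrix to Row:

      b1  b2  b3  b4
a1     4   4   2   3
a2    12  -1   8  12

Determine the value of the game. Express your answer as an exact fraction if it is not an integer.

Row minima: a1 → 2, a2 → -1; maximin = 2.
Column maxima: b1 → 12, b2 → 4, b3 → 8, b4 → 12; minimax = 4.
2 ≠ 4, so there is no saddle point; optimal play is mixed.
b1 is strictly dominated by b3 (it gives Row strictly more in every row), so Column never plays it.
b4 is strictly dominated by b3 (it gives Row strictly more in every row), so Column never plays it.
On the remaining 2×2 (a1, a2 vs b2, b3):
Let Row play a1 with probability p. Expected payoff against b2: 4p + (-1)(1−p) = 5p − 1; against b3: 2p + 8(1−p) = −6p + 8.
Setting these equal: 5p − 1 = −6p + 8 ⇒ 11p = 9 ⇒ p = 9/11, and the value is (5)·(9/11) − 1 = 34/11.
For Column: with q = P(b2), equating a1's and a2's payoffs gives 2q + 2 = −9q + 8 ⇒ q = 6/11.

34/11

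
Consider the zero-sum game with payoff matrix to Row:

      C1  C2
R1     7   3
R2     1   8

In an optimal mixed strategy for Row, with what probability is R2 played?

4/11

Row minima: R1 → 3, R2 → 1; maximin = 3.
Column maxima: C1 → 7, C2 → 8; minimax = 7.
3 ≠ 7, so there is no saddle point; optimal play is mixed.
Let Row play R1 with probability p. Expected payoff against C1: 7p + 1(1−p) = 6p + 1; against C2: 3p + 8(1−p) = −5p + 8.
Setting these equal: 6p + 1 = −5p + 8 ⇒ 11p = 7 ⇒ p = 7/11, and the value is (6)·(7/11) + 1 = 53/11.
For Column: with q = P(C1), equating R1's and R2's payoffs gives 4q + 3 = −7q + 8 ⇒ q = 5/11.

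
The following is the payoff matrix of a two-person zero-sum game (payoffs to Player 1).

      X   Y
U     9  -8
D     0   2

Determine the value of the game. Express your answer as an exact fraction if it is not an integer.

18/19

Row minima: U → -8, D → 0; maximin = 0.
Column maxima: X → 9, Y → 2; minimax = 2.
0 ≠ 2, so there is no saddle point; optimal play is mixed.
Let Player 1 play U with probability p. Expected payoff against X: 9p + 0(1−p) = 9p; against Y: (-8)p + 2(1−p) = −10p + 2.
Setting these equal: 9p = −10p + 2 ⇒ 19p = 2 ⇒ p = 2/19, and the value is (9)·(2/19) = 18/19.
For Player 2: with q = P(X), equating U's and D's payoffs gives 17q − 8 = −2q + 2 ⇒ q = 10/19.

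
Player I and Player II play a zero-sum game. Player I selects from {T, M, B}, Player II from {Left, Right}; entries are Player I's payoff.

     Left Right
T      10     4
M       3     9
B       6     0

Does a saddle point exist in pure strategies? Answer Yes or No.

Row minima: T → 4, M → 3, B → 0; maximin = 4.
Column maxima: Left → 10, Right → 9; minimax = 9.
4 ≠ 9, so no pure-strategy equilibrium exists.

No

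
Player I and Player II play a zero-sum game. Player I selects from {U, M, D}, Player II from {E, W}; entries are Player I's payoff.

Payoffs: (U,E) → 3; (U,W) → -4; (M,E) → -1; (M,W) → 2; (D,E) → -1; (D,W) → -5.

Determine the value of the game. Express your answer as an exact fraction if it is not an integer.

Row minima: U → -4, M → -1, D → -5; maximin = -1.
Column maxima: E → 3, W → 2; minimax = 2.
-1 ≠ 2, so there is no saddle point; optimal play is mixed.
D is strictly dominated by U, so Player I never plays it.
On the remaining 2×2 (U, M vs E, W):
Let Player I play U with probability p. Expected payoff against E: 3p + (-1)(1−p) = 4p − 1; against W: (-4)p + 2(1−p) = −6p + 2.
Setting these equal: 4p − 1 = −6p + 2 ⇒ 10p = 3 ⇒ p = 3/10, and the value is (4)·(3/10) − 1 = 1/5.
For Player II: with q = P(E), equating U's and M's payoffs gives 7q − 4 = −3q + 2 ⇒ q = 3/5.

1/5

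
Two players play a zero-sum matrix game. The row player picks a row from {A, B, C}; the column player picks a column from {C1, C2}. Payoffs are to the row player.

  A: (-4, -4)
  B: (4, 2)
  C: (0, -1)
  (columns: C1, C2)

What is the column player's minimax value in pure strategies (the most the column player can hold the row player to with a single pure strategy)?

Column maxima: C1 → 4, C2 → 2.
The smallest of these is 2.

2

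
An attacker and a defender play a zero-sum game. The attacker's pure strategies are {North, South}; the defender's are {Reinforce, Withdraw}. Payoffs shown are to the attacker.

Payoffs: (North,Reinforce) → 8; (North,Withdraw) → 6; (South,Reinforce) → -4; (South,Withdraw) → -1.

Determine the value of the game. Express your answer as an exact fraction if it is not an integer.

Row minima: North → 6, South → -4; maximin = 6.
Column maxima: Reinforce → 8, Withdraw → 6; minimax = 6.
Since maximin = minimax = 6, there is a saddle point and the value is 6.

6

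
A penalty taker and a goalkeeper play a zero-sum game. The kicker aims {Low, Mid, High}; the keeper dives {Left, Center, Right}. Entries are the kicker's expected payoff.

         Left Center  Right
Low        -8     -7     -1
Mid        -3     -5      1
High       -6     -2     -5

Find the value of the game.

-4

Row minima: Low → -8, Mid → -5, High → -6; maximin = -5.
Column maxima: Left → -3, Center → -2, Right → 1; minimax = -3.
-5 ≠ -3, so there is no saddle point; optimal play is mixed.
Low is strictly dominated by Mid, so the kicker never plays it.
Right is strictly dominated by Left (it gives the kicker strictly more in every row), so the keeper never plays it.
On the remaining 2×2 (Mid, High vs Left, Center):
Let the kicker play Mid with probability p. Expected payoff against Left: (-3)p + (-6)(1−p) = 3p − 6; against Center: (-5)p + (-2)(1−p) = −3p − 2.
Setting these equal: 3p − 6 = −3p − 2 ⇒ 6p = 4 ⇒ p = 2/3, and the value is (3)·(2/3) − 6 = -4.
For the keeper: with q = P(Left), equating Mid's and High's payoffs gives 2q − 5 = −4q − 2 ⇒ q = 1/2.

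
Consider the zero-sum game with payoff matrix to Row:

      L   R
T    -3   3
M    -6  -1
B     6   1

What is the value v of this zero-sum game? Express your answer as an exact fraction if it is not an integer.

21/11

Row minima: T → -3, M → -6, B → 1; maximin = 1.
Column maxima: L → 6, R → 3; minimax = 3.
1 ≠ 3, so there is no saddle point; optimal play is mixed.
M is strictly dominated by T, so Row never plays it.
On the remaining 2×2 (T, B vs L, R):
Let Row play T with probability p. Expected payoff against L: (-3)p + 6(1−p) = −9p + 6; against R: 3p + 1(1−p) = 2p + 1.
Setting these equal: −9p + 6 = 2p + 1 ⇒ −11p = -5 ⇒ p = 5/11, and the value is (-9)·(5/11) + 6 = 21/11.
For Column: with q = P(L), equating T's and B's payoffs gives −6q + 3 = 5q + 1 ⇒ q = 2/11.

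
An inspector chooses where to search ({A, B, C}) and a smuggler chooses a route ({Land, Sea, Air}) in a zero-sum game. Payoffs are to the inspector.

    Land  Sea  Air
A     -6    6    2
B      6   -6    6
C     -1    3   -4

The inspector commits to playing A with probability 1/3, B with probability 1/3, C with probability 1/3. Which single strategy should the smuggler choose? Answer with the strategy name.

If the smuggler plays Land, the inspector's expected payoff is (1/3)·(-6) + (1/3)·6 + (1/3)·(-1) = -1/3.
If the smuggler plays Sea, the inspector's expected payoff is (1/3)·6 + (1/3)·(-6) + (1/3)·3 = 1.
If the smuggler plays Air, the inspector's expected payoff is (1/3)·2 + (1/3)·6 + (1/3)·(-4) = 4/3.
The smuggler minimizes the inspector's payoff; the smallest is -1/3, so the best response is Land.

Land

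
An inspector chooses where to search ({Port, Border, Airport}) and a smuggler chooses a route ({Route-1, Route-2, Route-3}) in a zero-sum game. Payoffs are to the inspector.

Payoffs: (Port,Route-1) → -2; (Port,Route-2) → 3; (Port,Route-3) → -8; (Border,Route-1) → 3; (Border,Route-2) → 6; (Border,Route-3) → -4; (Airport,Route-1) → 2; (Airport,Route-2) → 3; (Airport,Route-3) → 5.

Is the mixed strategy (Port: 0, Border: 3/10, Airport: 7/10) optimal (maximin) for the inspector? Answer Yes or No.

Against Route-1 this mix gives (3/10)·3 + (7/10)·2 = 23/10.
Against Route-2 this mix gives (3/10)·6 + (7/10)·3 = 39/10.
Against Route-3 this mix gives (3/10)·(-4) + (7/10)·5 = 23/10.
All of the smuggler's active replies (Route-1, Route-3) yield 23/10, and no column does worse for the inspector. The mix makes the smuggler indifferent and guarantees 23/10, so it is optimal.

Yes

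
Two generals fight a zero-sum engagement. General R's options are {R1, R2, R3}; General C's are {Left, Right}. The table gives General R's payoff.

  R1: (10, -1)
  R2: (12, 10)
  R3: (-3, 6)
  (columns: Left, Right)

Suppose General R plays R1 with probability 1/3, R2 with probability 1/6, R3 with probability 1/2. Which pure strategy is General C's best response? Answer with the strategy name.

Left

If General C plays Left, General R's expected payoff is (1/3)·10 + (1/6)·12 + (1/2)·(-3) = 23/6.
If General C plays Right, General R's expected payoff is (1/3)·(-1) + (1/6)·10 + (1/2)·6 = 13/3.
General C minimizes General R's payoff; the smallest is 23/6, so the best response is Left.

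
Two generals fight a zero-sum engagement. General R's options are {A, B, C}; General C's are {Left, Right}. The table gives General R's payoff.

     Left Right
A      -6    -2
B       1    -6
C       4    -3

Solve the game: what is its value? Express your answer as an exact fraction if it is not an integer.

Row minima: A → -6, B → -6, C → -3; maximin = -3.
Column maxima: Left → 4, Right → -2; minimax = -2.
-3 ≠ -2, so there is no saddle point; optimal play is mixed.
B is strictly dominated by C, so General R never plays it.
On the remaining 2×2 (A, C vs Left, Right):
Let General R play A with probability p. Expected payoff against Left: (-6)p + 4(1−p) = −10p + 4; against Right: (-2)p + (-3)(1−p) = p − 3.
Setting these equal: −10p + 4 = p − 3 ⇒ −11p = -7 ⇒ p = 7/11, and the value is (-10)·(7/11) + 4 = -26/11.
For General C: with q = P(Left), equating A's and C's payoffs gives −4q − 2 = 7q − 3 ⇒ q = 1/11.

-26/11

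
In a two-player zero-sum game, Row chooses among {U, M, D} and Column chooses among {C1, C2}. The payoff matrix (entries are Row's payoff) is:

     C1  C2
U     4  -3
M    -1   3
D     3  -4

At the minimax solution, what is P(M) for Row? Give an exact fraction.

Row minima: U → -3, M → -1, D → -4; maximin = -1.
Column maxima: C1 → 4, C2 → 3; minimax = 3.
-1 ≠ 3, so there is no saddle point; optimal play is mixed.
D is strictly dominated by U, so Row never plays it.
On the remaining 2×2 (U, M vs C1, C2):
Let Row play U with probability p. Expected payoff against C1: 4p + (-1)(1−p) = 5p − 1; against C2: (-3)p + 3(1−p) = −6p + 3.
Setting these equal: 5p − 1 = −6p + 3 ⇒ 11p = 4 ⇒ p = 4/11, and the value is (5)·(4/11) − 1 = 9/11.
For Column: with q = P(C1), equating U's and M's payoffs gives 7q − 3 = −4q + 3 ⇒ q = 6/11.

7/11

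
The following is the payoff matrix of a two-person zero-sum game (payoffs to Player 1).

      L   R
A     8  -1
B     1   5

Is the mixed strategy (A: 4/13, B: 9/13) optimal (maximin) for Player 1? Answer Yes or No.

Against L this mix gives (4/13)·8 + (9/13)·1 = 41/13.
Against R this mix gives (4/13)·(-1) + (9/13)·5 = 41/13.
All of Player 2's active replies (L, R) yield 41/13, and no column does worse for Player 1. The mix makes Player 2 indifferent and guarantees 41/13, so it is optimal.

Yes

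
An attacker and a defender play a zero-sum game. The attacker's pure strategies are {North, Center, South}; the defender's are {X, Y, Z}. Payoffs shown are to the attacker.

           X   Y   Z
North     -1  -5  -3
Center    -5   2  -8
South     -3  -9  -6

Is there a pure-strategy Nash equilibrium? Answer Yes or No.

Row minima: North → -5, Center → -8, South → -9; maximin = -5.
Column maxima: X → -1, Y → 2, Z → -3; minimax = -3.
-5 ≠ -3, so no pure-strategy equilibrium exists.

No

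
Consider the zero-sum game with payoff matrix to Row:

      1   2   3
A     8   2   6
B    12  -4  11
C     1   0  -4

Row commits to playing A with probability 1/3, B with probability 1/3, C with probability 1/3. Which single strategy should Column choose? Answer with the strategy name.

If Column plays 1, Row's expected payoff is (1/3)·8 + (1/3)·12 + (1/3)·1 = 7.
If Column plays 2, Row's expected payoff is (1/3)·2 + (1/3)·(-4) + (1/3)·0 = -2/3.
If Column plays 3, Row's expected payoff is (1/3)·6 + (1/3)·11 + (1/3)·(-4) = 13/3.
Column minimizes Row's payoff; the smallest is -2/3, so the best response is 2.

2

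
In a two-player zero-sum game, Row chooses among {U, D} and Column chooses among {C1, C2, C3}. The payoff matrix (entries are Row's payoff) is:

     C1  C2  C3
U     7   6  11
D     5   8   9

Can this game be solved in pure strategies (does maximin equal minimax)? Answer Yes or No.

Row minima: U → 6, D → 5; maximin = 6.
Column maxima: C1 → 7, C2 → 8, C3 → 11; minimax = 7.
6 ≠ 7, so no pure-strategy equilibrium exists.

No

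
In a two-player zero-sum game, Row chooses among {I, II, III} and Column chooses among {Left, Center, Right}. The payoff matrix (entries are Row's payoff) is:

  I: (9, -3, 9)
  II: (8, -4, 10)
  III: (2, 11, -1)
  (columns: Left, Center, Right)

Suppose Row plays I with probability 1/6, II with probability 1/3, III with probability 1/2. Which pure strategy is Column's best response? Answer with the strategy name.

Center

If Column plays Left, Row's expected payoff is (1/6)·9 + (1/3)·8 + (1/2)·2 = 31/6.
If Column plays Center, Row's expected payoff is (1/6)·(-3) + (1/3)·(-4) + (1/2)·11 = 11/3.
If Column plays Right, Row's expected payoff is (1/6)·9 + (1/3)·10 + (1/2)·(-1) = 13/3.
Column minimizes Row's payoff; the smallest is 11/3, so the best response is Center.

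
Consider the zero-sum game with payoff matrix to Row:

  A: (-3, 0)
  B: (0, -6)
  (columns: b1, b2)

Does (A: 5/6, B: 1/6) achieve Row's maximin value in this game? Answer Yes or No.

No

Against b1 this mix gives (5/6)·(-3) + (1/6)·0 = -5/2.
Against b2 this mix gives (5/6)·0 + (1/6)·(-6) = -1.
Column will play b1, holding Row to -5/2. Shifting weight toward the row that does better against b1 would raise this floor (the equalizing mix achieves -2 against both b1 and b2), so the proposed strategy is not optimal.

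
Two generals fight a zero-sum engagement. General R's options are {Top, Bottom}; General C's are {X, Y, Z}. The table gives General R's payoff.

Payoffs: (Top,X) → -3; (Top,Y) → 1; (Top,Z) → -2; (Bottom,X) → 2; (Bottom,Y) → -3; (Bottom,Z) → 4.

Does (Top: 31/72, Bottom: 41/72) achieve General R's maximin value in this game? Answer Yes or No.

Against X this mix gives (31/72)·(-3) + (41/72)·2 = -11/72.
Against Y this mix gives (31/72)·1 + (41/72)·(-3) = -23/18.
Against Z this mix gives (31/72)·(-2) + (41/72)·4 = 17/12.
General C will play Y, holding General R to -23/18. Shifting weight toward the row that does better against Y would raise this floor (the equalizing mix achieves -7/9 against both Y and X), so the proposed strategy is not optimal.

No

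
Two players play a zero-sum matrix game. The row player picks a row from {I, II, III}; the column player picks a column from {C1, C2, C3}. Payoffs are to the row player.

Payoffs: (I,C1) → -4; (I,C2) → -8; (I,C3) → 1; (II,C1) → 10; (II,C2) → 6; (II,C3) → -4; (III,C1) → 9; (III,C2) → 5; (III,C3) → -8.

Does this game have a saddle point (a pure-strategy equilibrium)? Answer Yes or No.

Row minima: I → -8, II → -4, III → -8; maximin = -4.
Column maxima: C1 → 10, C2 → 6, C3 → 1; minimax = 1.
-4 ≠ 1, so no pure-strategy equilibrium exists.

No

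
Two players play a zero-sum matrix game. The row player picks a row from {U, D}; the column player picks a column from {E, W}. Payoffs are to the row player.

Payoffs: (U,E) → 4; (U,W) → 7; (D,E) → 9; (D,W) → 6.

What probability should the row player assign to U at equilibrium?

Row minima: U → 4, D → 6; maximin = 6.
Column maxima: E → 9, W → 7; minimax = 7.
6 ≠ 7, so there is no saddle point; optimal play is mixed.
Let the row player play U with probability p. Expected payoff against E: 4p + 9(1−p) = −5p + 9; against W: 7p + 6(1−p) = p + 6.
Setting these equal: −5p + 9 = p + 6 ⇒ −6p = -3 ⇒ p = 1/2, and the value is (-5)·(1/2) + 9 = 13/2.
For the column player: with q = P(E), equating U's and D's payoffs gives −3q + 7 = 3q + 6 ⇒ q = 1/6.

1/2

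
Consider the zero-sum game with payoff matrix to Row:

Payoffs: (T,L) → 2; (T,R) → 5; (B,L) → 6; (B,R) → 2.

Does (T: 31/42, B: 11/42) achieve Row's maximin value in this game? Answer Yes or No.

No

Against L this mix gives (31/42)·2 + (11/42)·6 = 64/21.
Against R this mix gives (31/42)·5 + (11/42)·2 = 59/14.
Column will play L, holding Row to 64/21. Shifting weight toward the row that does better against L would raise this floor (the equalizing mix achieves 26/7 against both L and R), so the proposed strategy is not optimal.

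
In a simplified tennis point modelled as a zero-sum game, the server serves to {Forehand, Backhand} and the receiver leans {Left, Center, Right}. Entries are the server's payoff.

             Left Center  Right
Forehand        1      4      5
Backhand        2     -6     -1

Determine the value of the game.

Row minima: Forehand → 1, Backhand → -6; maximin = 1.
Column maxima: Left → 2, Center → 4, Right → 5; minimax = 2.
1 ≠ 2, so there is no saddle point; optimal play is mixed.
Right is strictly dominated by Center (it gives the server strictly more in every row), so the receiver never plays it.
On the remaining 2×2 (Forehand, Backhand vs Left, Center):
Let the server play Forehand with probability p. Expected payoff against Left: 1p + 2(1−p) = −p + 2; against Center: 4p + (-6)(1−p) = 10p − 6.
Setting these equal: −p + 2 = 10p − 6 ⇒ −11p = -8 ⇒ p = 8/11, and the value is (-1)·(8/11) + 2 = 14/11.
For the receiver: with q = P(Left), equating Forehand's and Backhand's payoffs gives −3q + 4 = 8q − 6 ⇒ q = 10/11.

14/11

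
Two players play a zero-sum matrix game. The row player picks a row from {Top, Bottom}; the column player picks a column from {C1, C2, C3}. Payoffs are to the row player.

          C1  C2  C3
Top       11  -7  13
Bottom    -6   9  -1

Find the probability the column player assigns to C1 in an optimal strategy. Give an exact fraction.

16/33

Row minima: Top → -7, Bottom → -6; maximin = -6.
Column maxima: C1 → 11, C2 → 9, C3 → 13; minimax = 9.
-6 ≠ 9, so there is no saddle point; optimal play is mixed.
C3 is strictly dominated by C1 (it gives the row player strictly more in every row), so the column player never plays it.
On the remaining 2×2 (Top, Bottom vs C1, C2):
Let the row player play Top with probability p. Expected payoff against C1: 11p + (-6)(1−p) = 17p − 6; against C2: (-7)p + 9(1−p) = −16p + 9.
Setting these equal: 17p − 6 = −16p + 9 ⇒ 33p = 15 ⇒ p = 5/11, and the value is (17)·(5/11) − 6 = 19/11.
For the column player: with q = P(C1), equating Top's and Bottom's payoffs gives 18q − 7 = −15q + 9 ⇒ q = 16/33.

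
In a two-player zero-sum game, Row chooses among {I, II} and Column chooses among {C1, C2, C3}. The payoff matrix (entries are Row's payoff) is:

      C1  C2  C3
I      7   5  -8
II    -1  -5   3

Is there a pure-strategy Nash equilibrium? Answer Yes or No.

No

Row minima: I → -8, II → -5; maximin = -5.
Column maxima: C1 → 7, C2 → 5, C3 → 3; minimax = 3.
-5 ≠ 3, so no pure-strategy equilibrium exists.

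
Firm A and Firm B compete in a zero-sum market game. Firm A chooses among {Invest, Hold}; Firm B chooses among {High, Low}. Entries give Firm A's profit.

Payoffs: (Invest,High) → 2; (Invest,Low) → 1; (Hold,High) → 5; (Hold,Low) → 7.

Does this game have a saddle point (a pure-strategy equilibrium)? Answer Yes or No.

Row minima: Invest → 1, Hold → 5; maximin = 5.
Column maxima: High → 5, Low → 7; minimax = 5.
maximin = minimax = 5, so a saddle point exists.

Yes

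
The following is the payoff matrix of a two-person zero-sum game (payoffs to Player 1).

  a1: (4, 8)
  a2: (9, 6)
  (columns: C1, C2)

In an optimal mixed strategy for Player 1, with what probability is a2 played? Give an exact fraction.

4/7

Row minima: a1 → 4, a2 → 6; maximin = 6.
Column maxima: C1 → 9, C2 → 8; minimax = 8.
6 ≠ 8, so there is no saddle point; optimal play is mixed.
Let Player 1 play a1 with probability p. Expected payoff against C1: 4p + 9(1−p) = −5p + 9; against C2: 8p + 6(1−p) = 2p + 6.
Setting these equal: −5p + 9 = 2p + 6 ⇒ −7p = -3 ⇒ p = 3/7, and the value is (-5)·(3/7) + 9 = 48/7.
For Player 2: with q = P(C1), equating a1's and a2's payoffs gives −4q + 8 = 3q + 6 ⇒ q = 2/7.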